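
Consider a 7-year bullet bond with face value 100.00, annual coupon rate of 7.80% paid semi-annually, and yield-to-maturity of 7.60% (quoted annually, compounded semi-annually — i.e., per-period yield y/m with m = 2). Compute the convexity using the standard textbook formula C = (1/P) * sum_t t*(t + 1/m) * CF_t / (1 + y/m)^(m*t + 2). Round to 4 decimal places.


Answer: Convexity = 35.3564

Derivation:
Coupon per period c = face * coupon_rate / m = 3.900000
Periods per year m = 2; per-period yield y/m = 0.038000
Number of cashflows N = 14
Cashflows (t years, CF_t, discount factor 1/(1+y/m)^(m*t), PV):
  t = 0.5000: CF_t = 3.900000, DF = 0.963391, PV = 3.757225
  t = 1.0000: CF_t = 3.900000, DF = 0.928122, PV = 3.619678
  t = 1.5000: CF_t = 3.900000, DF = 0.894145, PV = 3.487165
  t = 2.0000: CF_t = 3.900000, DF = 0.861411, PV = 3.359504
  t = 2.5000: CF_t = 3.900000, DF = 0.829876, PV = 3.236517
  t = 3.0000: CF_t = 3.900000, DF = 0.799495, PV = 3.118031
  t = 3.5000: CF_t = 3.900000, DF = 0.770227, PV = 3.003884
  t = 4.0000: CF_t = 3.900000, DF = 0.742030, PV = 2.893915
  t = 4.5000: CF_t = 3.900000, DF = 0.714865, PV = 2.787972
  t = 5.0000: CF_t = 3.900000, DF = 0.688694, PV = 2.685908
  t = 5.5000: CF_t = 3.900000, DF = 0.663482, PV = 2.587580
  t = 6.0000: CF_t = 3.900000, DF = 0.639193, PV = 2.492851
  t = 6.5000: CF_t = 3.900000, DF = 0.615793, PV = 2.401591
  t = 7.0000: CF_t = 103.900000, DF = 0.593249, PV = 61.638576
Price P = sum_t PV_t = 101.070397
Convexity numerator sum_t t*(t + 1/m) * CF_t / (1+y/m)^(m*t + 2):
  t = 0.5000: term = 1.743583
  t = 1.0000: term = 5.039256
  t = 1.5000: term = 9.709550
  t = 2.0000: term = 15.590157
  t = 2.5000: term = 22.529129
  t = 3.0000: term = 30.386108
  t = 3.5000: term = 39.031610
  t = 4.0000: term = 48.346337
  t = 4.5000: term = 58.220541
  t = 5.0000: term = 68.553409
  t = 5.5000: term = 79.252496
  t = 6.0000: term = 90.233180
  t = 6.5000: term = 101.418154
  t = 7.0000: term = 3003.427789
Convexity = (1/P) * sum = 3573.481300 / 101.070397 = 35.356360


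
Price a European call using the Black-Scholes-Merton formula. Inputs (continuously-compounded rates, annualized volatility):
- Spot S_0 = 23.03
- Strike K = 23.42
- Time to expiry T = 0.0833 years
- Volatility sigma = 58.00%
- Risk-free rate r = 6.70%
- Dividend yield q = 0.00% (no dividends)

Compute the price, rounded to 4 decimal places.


d1 = (ln(S/K) + (r - q + 0.5*sigma^2) * T) / (sigma * sqrt(T)) = 0.01672370
d2 = d1 - sigma * sqrt(T) = -0.15067439
exp(-rT) = 0.99443445; exp(-qT) = 1.00000000
C = S_0 * exp(-qT) * N(d1) - K * exp(-rT) * N(d2)
N(d1) = 0.50667148; N(d2) = 0.44011629
C = 23.0300 * 1.00000000 * 0.50667148 - 23.4200 * 0.99443445 * 0.44011629 = 1.4185

Answer: Price = 1.4185


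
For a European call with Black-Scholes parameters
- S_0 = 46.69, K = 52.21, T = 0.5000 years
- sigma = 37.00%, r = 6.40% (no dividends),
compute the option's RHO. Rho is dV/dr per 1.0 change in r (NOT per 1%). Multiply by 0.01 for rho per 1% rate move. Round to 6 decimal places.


d1 = -0.1739828149; d2 = -0.4356123239
phi(d1) = 0.3929497479; exp(-qT) = 1.0000000000; exp(-rT) = 0.9685065821
N(d2) = 0.3315590139
Rho = K*T*exp(-rT)*N(d2) = 52.2100 * 0.5000 * 0.9685065821 * 0.3315590139 = 8.382762

Answer: Rho = 8.382762


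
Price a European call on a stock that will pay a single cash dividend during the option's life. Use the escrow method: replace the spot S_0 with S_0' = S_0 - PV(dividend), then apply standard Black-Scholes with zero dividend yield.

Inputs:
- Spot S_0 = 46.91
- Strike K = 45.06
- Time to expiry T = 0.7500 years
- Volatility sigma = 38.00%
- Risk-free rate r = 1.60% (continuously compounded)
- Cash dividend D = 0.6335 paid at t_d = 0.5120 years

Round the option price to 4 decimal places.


PV(D) = D * exp(-r * t_d) = 0.6335 * 0.99184146 = 0.62833157
S_0' = S_0 - PV(D) = 46.9100 - 0.62833157 = 46.28166843
d1 = (ln(S_0'/K) + (r + sigma^2/2)*T) / (sigma*sqrt(T)) = 0.28229699
d2 = d1 - sigma*sqrt(T) = -0.04679267
exp(-rT) = 0.98807171
N(d1) = 0.61114210; N(d2) = 0.48133924
C = S_0' * N(d1) - K * exp(-rT) * N(d2) = 46.28166843 * 0.61114210 - 45.0600 * 0.98807171 * 0.48133924 = 6.8542

Answer: Price = 6.8542


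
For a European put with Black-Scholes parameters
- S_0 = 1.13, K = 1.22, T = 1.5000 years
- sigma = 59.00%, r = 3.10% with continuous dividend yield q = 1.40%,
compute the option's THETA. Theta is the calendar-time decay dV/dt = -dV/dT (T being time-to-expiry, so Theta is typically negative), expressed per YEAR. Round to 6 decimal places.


Answer: Theta = -0.083823

Derivation:
d1 = 0.2905368486; d2 = -0.4320626256
phi(d1) = 0.3824549680; exp(-qT) = 0.9792189646; exp(-rT) = 0.9545645606
Theta = -S*exp(-qT)*phi(d1)*sigma/(2*sqrt(T)) + r*K*exp(-rT)*N(-d2) - q*S*exp(-qT)*N(-d1)
N(-d1) = 0.3857027824; N(-d2) = 0.6671520513; sqrt(T) = 1.2247448714
Term 1 = -1.1300 * 0.9792189646 * 0.3824549680 * 0.5900 / (2 * 1.2247448714) = -0.1019330343
Term 2 = 0.0310 * 1.2200 * 0.9545645606 * 0.6671520513 = 0.0240852776
Term 3 = -0.0140 * 1.1300 * 0.9792189646 * 0.3857027824 = -0.0059750159
Theta = -0.1019330343 + (0.0240852776) + (-0.0059750159) = -0.083823


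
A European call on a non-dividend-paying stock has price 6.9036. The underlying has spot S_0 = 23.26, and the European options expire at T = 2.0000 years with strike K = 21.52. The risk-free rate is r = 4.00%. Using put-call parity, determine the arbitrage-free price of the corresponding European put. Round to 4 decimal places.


Answer: Put price = 3.5091

Derivation:
Put-call parity: C - P = S_0 * exp(-qT) - K * exp(-rT).
S_0 * exp(-qT) = 23.2600 * 1.00000000 = 23.26000000
K * exp(-rT) = 21.5200 * 0.92311635 = 19.86546377
P = C - S*exp(-qT) + K*exp(-rT)
P = 6.9036 - 23.26000000 + 19.86546377 = 3.5091


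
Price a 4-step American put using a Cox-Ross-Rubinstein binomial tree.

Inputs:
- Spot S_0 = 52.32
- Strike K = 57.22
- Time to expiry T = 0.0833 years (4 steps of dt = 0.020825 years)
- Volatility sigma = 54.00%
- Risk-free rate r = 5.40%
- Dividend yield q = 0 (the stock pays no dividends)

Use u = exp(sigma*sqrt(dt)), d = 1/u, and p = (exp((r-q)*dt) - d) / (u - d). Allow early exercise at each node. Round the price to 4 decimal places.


dt = T/N = 0.020825
u = exp(sigma*sqrt(dt)) = 1.081043; d = 1/u = 0.925032
p = (exp((r-q)*dt) - d) / (u - d) = 0.487740
Discount per step: exp(-r*dt) = 0.998876
Stock lattice S(k, i) with i counting down-moves:
  k=0: S(0,0) = 52.3200
  k=1: S(1,0) = 56.5602; S(1,1) = 48.3977
  k=2: S(2,0) = 61.1440; S(2,1) = 52.3200; S(2,2) = 44.7694
  k=3: S(3,0) = 66.0993; S(3,1) = 56.5602; S(3,2) = 48.3977; S(3,3) = 41.4132
  k=4: S(4,0) = 71.4563; S(4,1) = 61.1440; S(4,2) = 52.3200; S(4,3) = 44.7694; S(4,4) = 38.3085
Terminal payoffs V(N, i) = max(K - S_T, 0):
  V(4,0) = 0.000000; V(4,1) = 0.000000; V(4,2) = 4.900000; V(4,3) = 12.450580; V(4,4) = 18.911495
Backward induction: V(k, i) = exp(-r*dt) * [p * V(k+1, i) + (1-p) * V(k+1, i+1)]; then take max(V_cont, immediate exercise) for American.
  V(3,0) = exp(-r*dt) * [p*0.000000 + (1-p)*0.000000] = 0.000000; exercise = 0.000000; V(3,0) = max -> 0.000000
  V(3,1) = exp(-r*dt) * [p*0.000000 + (1-p)*4.900000] = 2.507251; exercise = 0.659809; V(3,1) = max -> 2.507251
  V(3,2) = exp(-r*dt) * [p*4.900000 + (1-p)*12.450580] = 8.758003; exercise = 8.822314; V(3,2) = max -> 8.822314
  V(3,3) = exp(-r*dt) * [p*12.450580 + (1-p)*18.911495] = 15.742533; exercise = 15.806844; V(3,3) = max -> 15.806844
  V(2,0) = exp(-r*dt) * [p*0.000000 + (1-p)*2.507251] = 1.282920; exercise = 0.000000; V(2,0) = max -> 1.282920
  V(2,1) = exp(-r*dt) * [p*2.507251 + (1-p)*8.822314] = 5.735749; exercise = 4.900000; V(2,1) = max -> 5.735749
  V(2,2) = exp(-r*dt) * [p*8.822314 + (1-p)*15.806844] = 12.386270; exercise = 12.450580; V(2,2) = max -> 12.450580
  V(1,0) = exp(-r*dt) * [p*1.282920 + (1-p)*5.735749] = 3.559919; exercise = 0.659809; V(1,0) = max -> 3.559919
  V(1,1) = exp(-r*dt) * [p*5.735749 + (1-p)*12.450580] = 9.165173; exercise = 8.822314; V(1,1) = max -> 9.165173
  V(0,0) = exp(-r*dt) * [p*3.559919 + (1-p)*9.165173] = 6.424036; exercise = 4.900000; V(0,0) = max -> 6.424036

Answer: Price = V(0,0) = 6.4240


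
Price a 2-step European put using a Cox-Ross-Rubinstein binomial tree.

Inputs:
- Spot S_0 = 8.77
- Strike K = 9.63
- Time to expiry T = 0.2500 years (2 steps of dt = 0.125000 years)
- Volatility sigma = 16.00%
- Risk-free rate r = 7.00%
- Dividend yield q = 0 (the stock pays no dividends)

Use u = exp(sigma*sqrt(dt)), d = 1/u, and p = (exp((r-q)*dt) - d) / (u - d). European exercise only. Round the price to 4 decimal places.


dt = T/N = 0.125000
u = exp(sigma*sqrt(dt)) = 1.058199; d = 1/u = 0.945002
p = (exp((r-q)*dt) - d) / (u - d) = 0.563499
Discount per step: exp(-r*dt) = 0.991288
Stock lattice S(k, i) with i counting down-moves:
  k=0: S(0,0) = 8.7700
  k=1: S(1,0) = 9.2804; S(1,1) = 8.2877
  k=2: S(2,0) = 9.8205; S(2,1) = 8.7700; S(2,2) = 7.8319
Terminal payoffs V(N, i) = max(K - S_T, 0):
  V(2,0) = 0.000000; V(2,1) = 0.860000; V(2,2) = 1.798142
Backward induction: V(k, i) = exp(-r*dt) * [p * V(k+1, i) + (1-p) * V(k+1, i+1)].
  V(1,0) = exp(-r*dt) * [p*0.000000 + (1-p)*0.860000] = 0.372120
  V(1,1) = exp(-r*dt) * [p*0.860000 + (1-p)*1.798142] = 1.258440
  V(0,0) = exp(-r*dt) * [p*0.372120 + (1-p)*1.258440] = 0.752387

Answer: Price = V(0,0) = 0.7524


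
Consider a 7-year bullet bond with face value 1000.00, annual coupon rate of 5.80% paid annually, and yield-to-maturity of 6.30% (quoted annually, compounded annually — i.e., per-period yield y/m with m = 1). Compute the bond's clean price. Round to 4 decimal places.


Coupon per period c = face * coupon_rate / m = 58.000000
Periods per year m = 1; per-period yield y/m = 0.063000
Number of cashflows N = 7
Cashflows (t years, CF_t, discount factor 1/(1+y/m)^(m*t), PV):
  t = 1.0000: CF_t = 58.000000, DF = 0.940734, PV = 54.562559
  t = 2.0000: CF_t = 58.000000, DF = 0.884980, PV = 51.328842
  t = 3.0000: CF_t = 58.000000, DF = 0.832531, PV = 48.286775
  t = 4.0000: CF_t = 58.000000, DF = 0.783190, PV = 45.425000
  t = 5.0000: CF_t = 58.000000, DF = 0.736773, PV = 42.732832
  t = 6.0000: CF_t = 58.000000, DF = 0.693107, PV = 40.200218
  t = 7.0000: CF_t = 1058.000000, DF = 0.652029, PV = 689.847057
Price P = sum_t PV_t = 972.383282

Answer: Price = 972.3833


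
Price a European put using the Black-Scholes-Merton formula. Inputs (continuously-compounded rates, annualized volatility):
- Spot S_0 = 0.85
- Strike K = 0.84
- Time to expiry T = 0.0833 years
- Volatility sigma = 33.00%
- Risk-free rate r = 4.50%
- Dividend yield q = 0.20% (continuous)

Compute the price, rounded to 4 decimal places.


d1 = (ln(S/K) + (r - q + 0.5*sigma^2) * T) / (sigma * sqrt(T)) = 0.20948403
d2 = d1 - sigma * sqrt(T) = 0.11424029
exp(-rT) = 0.99625852; exp(-qT) = 0.99983341
P = K * exp(-rT) * N(-d2) - S_0 * exp(-qT) * N(-d1)
N(-d1) = 0.41703520; N(-d2) = 0.45452366
P = 0.8400 * 0.99625852 * 0.45452366 - 0.8500 * 0.99983341 * 0.41703520 = 0.0260

Answer: Price = 0.0260


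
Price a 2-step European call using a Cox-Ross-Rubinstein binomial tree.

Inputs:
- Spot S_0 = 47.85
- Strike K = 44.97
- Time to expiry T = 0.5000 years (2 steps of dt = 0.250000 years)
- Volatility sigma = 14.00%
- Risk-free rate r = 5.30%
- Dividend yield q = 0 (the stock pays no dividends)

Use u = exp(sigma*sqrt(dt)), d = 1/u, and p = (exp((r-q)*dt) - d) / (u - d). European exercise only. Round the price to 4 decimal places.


dt = T/N = 0.250000
u = exp(sigma*sqrt(dt)) = 1.072508; d = 1/u = 0.932394
p = (exp((r-q)*dt) - d) / (u - d) = 0.577702
Discount per step: exp(-r*dt) = 0.986837
Stock lattice S(k, i) with i counting down-moves:
  k=0: S(0,0) = 47.8500
  k=1: S(1,0) = 51.3195; S(1,1) = 44.6150
  k=2: S(2,0) = 55.0406; S(2,1) = 47.8500; S(2,2) = 41.5988
Terminal payoffs V(N, i) = max(S_T - K, 0):
  V(2,0) = 10.070601; V(2,1) = 2.880000; V(2,2) = 0.000000
Backward induction: V(k, i) = exp(-r*dt) * [p * V(k+1, i) + (1-p) * V(k+1, i+1)].
  V(1,0) = exp(-r*dt) * [p*10.070601 + (1-p)*2.880000] = 6.941439
  V(1,1) = exp(-r*dt) * [p*2.880000 + (1-p)*0.000000] = 1.641882
  V(0,0) = exp(-r*dt) * [p*6.941439 + (1-p)*1.641882] = 4.641537

Answer: Price = V(0,0) = 4.6415


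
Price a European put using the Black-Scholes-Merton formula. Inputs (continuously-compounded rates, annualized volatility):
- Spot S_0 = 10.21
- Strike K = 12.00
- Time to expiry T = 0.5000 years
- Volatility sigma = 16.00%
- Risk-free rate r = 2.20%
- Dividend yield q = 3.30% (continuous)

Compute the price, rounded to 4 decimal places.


d1 = (ln(S/K) + (r - q + 0.5*sigma^2) * T) / (sigma * sqrt(T)) = -1.41986173
d2 = d1 - sigma * sqrt(T) = -1.53299882
exp(-rT) = 0.98906028; exp(-qT) = 0.98363538
P = K * exp(-rT) * N(-d2) - S_0 * exp(-qT) * N(-d1)
N(-d1) = 0.92217603; N(-d2) = 0.93736193
P = 12.0000 * 0.98906028 * 0.93736193 - 10.2100 * 0.98363538 * 0.92217603 = 1.8640

Answer: Price = 1.8640


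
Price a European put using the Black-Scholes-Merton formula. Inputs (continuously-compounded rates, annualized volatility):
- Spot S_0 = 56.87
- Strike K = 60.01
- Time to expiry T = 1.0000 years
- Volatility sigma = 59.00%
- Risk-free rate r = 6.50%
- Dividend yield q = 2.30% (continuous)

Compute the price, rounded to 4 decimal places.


d1 = (ln(S/K) + (r - q + 0.5*sigma^2) * T) / (sigma * sqrt(T)) = 0.27509618
d2 = d1 - sigma * sqrt(T) = -0.31490382
exp(-rT) = 0.93706746; exp(-qT) = 0.97726248
P = K * exp(-rT) * N(-d2) - S_0 * exp(-qT) * N(-d1)
N(-d1) = 0.39162117; N(-d2) = 0.62358266
P = 60.0100 * 0.93706746 * 0.62358266 - 56.8700 * 0.97726248 * 0.39162117 = 13.3011

Answer: Price = 13.3011


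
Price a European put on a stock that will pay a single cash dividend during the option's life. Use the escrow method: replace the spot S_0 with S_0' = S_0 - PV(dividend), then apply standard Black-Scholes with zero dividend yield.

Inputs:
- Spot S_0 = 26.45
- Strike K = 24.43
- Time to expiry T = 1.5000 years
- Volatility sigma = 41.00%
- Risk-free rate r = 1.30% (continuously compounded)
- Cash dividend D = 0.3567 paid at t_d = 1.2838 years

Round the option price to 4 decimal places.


Answer: Price = 3.9616

Derivation:
PV(D) = D * exp(-r * t_d) = 0.3567 * 0.98344910 = 0.35079629
S_0' = S_0 - PV(D) = 26.4500 - 0.35079629 = 26.09920371
d1 = (ln(S_0'/K) + (r + sigma^2/2)*T) / (sigma*sqrt(T)) = 0.42152715
d2 = d1 - sigma*sqrt(T) = -0.08061825
exp(-rT) = 0.98068890
N(-d1) = 0.33668509; N(-d2) = 0.53212722
P = K * exp(-rT) * N(-d2) - S_0' * N(-d1) = 24.4300 * 0.98068890 * 0.53212722 - 26.09920371 * 0.33668509 = 3.9616


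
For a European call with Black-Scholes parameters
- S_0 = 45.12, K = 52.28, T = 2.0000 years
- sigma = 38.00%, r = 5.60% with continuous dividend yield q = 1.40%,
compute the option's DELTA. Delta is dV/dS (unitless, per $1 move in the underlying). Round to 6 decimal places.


Answer: Delta = 0.544524

Derivation:
d1 = 0.1509332793; d2 = -0.3864678744
phi(d1) = 0.3944239391; exp(-qT) = 0.9723883668; exp(-rT) = 0.8940442575
N(d1) = 0.5599858259
Delta = exp(-qT) * N(d1) = 0.9723883668 * 0.5599858259 = 0.544524


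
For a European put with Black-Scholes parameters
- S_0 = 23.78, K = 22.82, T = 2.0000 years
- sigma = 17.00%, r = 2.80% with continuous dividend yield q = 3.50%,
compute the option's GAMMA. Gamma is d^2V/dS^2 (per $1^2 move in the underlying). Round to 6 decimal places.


d1 = 0.2333766285; d2 = -0.0070396771
phi(d1) = 0.3882247484; exp(-qT) = 0.9323938199; exp(-rT) = 0.9455391359
Gamma = exp(-qT) * phi(d1) / (S * sigma * sqrt(T)) = 0.9323938199 * 0.3882247484 / (23.7800 * 0.1700 * 1.4142135624) = 0.063315

Answer: Gamma = 0.063315


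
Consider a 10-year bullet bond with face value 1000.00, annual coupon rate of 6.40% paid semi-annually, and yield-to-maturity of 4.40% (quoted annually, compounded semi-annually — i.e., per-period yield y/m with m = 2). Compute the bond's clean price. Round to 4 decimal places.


Coupon per period c = face * coupon_rate / m = 32.000000
Periods per year m = 2; per-period yield y/m = 0.022000
Number of cashflows N = 20
Cashflows (t years, CF_t, discount factor 1/(1+y/m)^(m*t), PV):
  t = 0.5000: CF_t = 32.000000, DF = 0.978474, PV = 31.311155
  t = 1.0000: CF_t = 32.000000, DF = 0.957411, PV = 30.637138
  t = 1.5000: CF_t = 32.000000, DF = 0.936801, PV = 29.977630
  t = 2.0000: CF_t = 32.000000, DF = 0.916635, PV = 29.332319
  t = 2.5000: CF_t = 32.000000, DF = 0.896903, PV = 28.700899
  t = 3.0000: CF_t = 32.000000, DF = 0.877596, PV = 28.083071
  t = 3.5000: CF_t = 32.000000, DF = 0.858704, PV = 27.478543
  t = 4.0000: CF_t = 32.000000, DF = 0.840220, PV = 26.887029
  t = 4.5000: CF_t = 32.000000, DF = 0.822133, PV = 26.308247
  t = 5.0000: CF_t = 32.000000, DF = 0.804435, PV = 25.741925
  t = 5.5000: CF_t = 32.000000, DF = 0.787119, PV = 25.187794
  t = 6.0000: CF_t = 32.000000, DF = 0.770175, PV = 24.645591
  t = 6.5000: CF_t = 32.000000, DF = 0.753596, PV = 24.115059
  t = 7.0000: CF_t = 32.000000, DF = 0.737373, PV = 23.595948
  t = 7.5000: CF_t = 32.000000, DF = 0.721500, PV = 23.088012
  t = 8.0000: CF_t = 32.000000, DF = 0.705969, PV = 22.591010
  t = 8.5000: CF_t = 32.000000, DF = 0.690772, PV = 22.104706
  t = 9.0000: CF_t = 32.000000, DF = 0.675902, PV = 21.628871
  t = 9.5000: CF_t = 32.000000, DF = 0.661352, PV = 21.163279
  t = 10.0000: CF_t = 1032.000000, DF = 0.647116, PV = 667.823629
Price P = sum_t PV_t = 1160.401855

Answer: Price = 1160.4019


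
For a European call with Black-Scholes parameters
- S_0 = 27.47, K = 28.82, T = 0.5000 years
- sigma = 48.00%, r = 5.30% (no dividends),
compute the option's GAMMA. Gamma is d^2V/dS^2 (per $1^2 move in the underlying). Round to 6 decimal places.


d1 = 0.1064340354; d2 = -0.2329772195
phi(d1) = 0.3966890180; exp(-qT) = 1.0000000000; exp(-rT) = 0.9738480438
Gamma = exp(-qT) * phi(d1) / (S * sigma * sqrt(T)) = 1.0000000000 * 0.3966890180 / (27.4700 * 0.4800 * 0.7071067812) = 0.042547

Answer: Gamma = 0.042547


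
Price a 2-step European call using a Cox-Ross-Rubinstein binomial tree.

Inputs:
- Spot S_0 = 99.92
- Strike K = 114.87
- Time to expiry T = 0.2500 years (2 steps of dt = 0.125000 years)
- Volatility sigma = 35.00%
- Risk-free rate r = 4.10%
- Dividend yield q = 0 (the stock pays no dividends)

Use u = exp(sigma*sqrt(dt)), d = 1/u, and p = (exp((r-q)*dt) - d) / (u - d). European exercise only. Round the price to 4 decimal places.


Answer: Price = V(0,0) = 3.1127

Derivation:
dt = T/N = 0.125000
u = exp(sigma*sqrt(dt)) = 1.131726; d = 1/u = 0.883606
p = (exp((r-q)*dt) - d) / (u - d) = 0.489812
Discount per step: exp(-r*dt) = 0.994888
Stock lattice S(k, i) with i counting down-moves:
  k=0: S(0,0) = 99.9200
  k=1: S(1,0) = 113.0820; S(1,1) = 88.2899
  k=2: S(2,0) = 127.9779; S(2,1) = 99.9200; S(2,2) = 78.0135
Terminal payoffs V(N, i) = max(S_T - K, 0):
  V(2,0) = 13.107855; V(2,1) = 0.000000; V(2,2) = 0.000000
Backward induction: V(k, i) = exp(-r*dt) * [p * V(k+1, i) + (1-p) * V(k+1, i+1)].
  V(1,0) = exp(-r*dt) * [p*13.107855 + (1-p)*0.000000] = 6.387563
  V(1,1) = exp(-r*dt) * [p*0.000000 + (1-p)*0.000000] = 0.000000
  V(0,0) = exp(-r*dt) * [p*6.387563 + (1-p)*0.000000] = 3.112711


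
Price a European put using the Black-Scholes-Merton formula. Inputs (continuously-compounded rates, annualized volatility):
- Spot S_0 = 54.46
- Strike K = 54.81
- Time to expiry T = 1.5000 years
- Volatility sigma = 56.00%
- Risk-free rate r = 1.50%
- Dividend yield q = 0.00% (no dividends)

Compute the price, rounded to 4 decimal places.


Answer: Price = 14.0667

Derivation:
d1 = (ln(S/K) + (r - q + 0.5*sigma^2) * T) / (sigma * sqrt(T)) = 0.36639384
d2 = d1 - sigma * sqrt(T) = -0.31946329
exp(-rT) = 0.97775124; exp(-qT) = 1.00000000
P = K * exp(-rT) * N(-d2) - S_0 * exp(-qT) * N(-d1)
N(-d1) = 0.35703561; N(-d2) = 0.62531239
P = 54.8100 * 0.97775124 * 0.62531239 - 54.4600 * 1.00000000 * 0.35703561 = 14.0667


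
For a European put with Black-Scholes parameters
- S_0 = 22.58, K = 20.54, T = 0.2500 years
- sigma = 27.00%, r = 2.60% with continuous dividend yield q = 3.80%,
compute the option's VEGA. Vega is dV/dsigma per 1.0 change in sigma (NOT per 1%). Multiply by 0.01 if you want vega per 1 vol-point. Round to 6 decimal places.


d1 = 0.7466878090; d2 = 0.6116878090
phi(d1) = 0.3018847747; exp(-qT) = 0.9905449824; exp(-rT) = 0.9935210793
Vega = S * exp(-qT) * phi(d1) * sqrt(T) = 22.5800 * 0.9905449824 * 0.3018847747 * 0.5000000000 = 3.376054

Answer: Vega = 3.376054


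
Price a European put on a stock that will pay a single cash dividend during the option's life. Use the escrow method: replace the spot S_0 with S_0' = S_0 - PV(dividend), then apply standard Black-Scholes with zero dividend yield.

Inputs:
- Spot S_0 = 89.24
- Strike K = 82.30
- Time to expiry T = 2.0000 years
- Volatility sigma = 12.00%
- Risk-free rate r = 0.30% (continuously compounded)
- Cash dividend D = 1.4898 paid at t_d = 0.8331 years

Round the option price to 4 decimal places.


PV(D) = D * exp(-r * t_d) = 1.4898 * 0.99750382 = 1.48608119
S_0' = S_0 - PV(D) = 89.2400 - 1.48608119 = 87.75391881
d1 = (ln(S_0'/K) + (r + sigma^2/2)*T) / (sigma*sqrt(T)) = 0.49830647
d2 = d1 - sigma*sqrt(T) = 0.32860084
exp(-rT) = 0.99401796
N(-d1) = 0.30913402; N(-d2) = 0.37122870
P = K * exp(-rT) * N(-d2) - S_0' * N(-d1) = 82.3000 * 0.99401796 * 0.37122870 - 87.75391881 * 0.30913402 = 3.2416

Answer: Price = 3.2416


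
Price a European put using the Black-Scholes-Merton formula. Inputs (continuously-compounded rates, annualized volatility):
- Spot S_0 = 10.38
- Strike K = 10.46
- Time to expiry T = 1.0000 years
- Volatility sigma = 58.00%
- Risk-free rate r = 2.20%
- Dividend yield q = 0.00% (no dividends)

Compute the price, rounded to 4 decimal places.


d1 = (ln(S/K) + (r - q + 0.5*sigma^2) * T) / (sigma * sqrt(T)) = 0.31469383
d2 = d1 - sigma * sqrt(T) = -0.26530617
exp(-rT) = 0.97824024; exp(-qT) = 1.00000000
P = K * exp(-rT) * N(-d2) - S_0 * exp(-qT) * N(-d1)
N(-d1) = 0.37649707; N(-d2) = 0.60461320
P = 10.4600 * 0.97824024 * 0.60461320 - 10.3800 * 1.00000000 * 0.37649707 = 2.2786

Answer: Price = 2.2786


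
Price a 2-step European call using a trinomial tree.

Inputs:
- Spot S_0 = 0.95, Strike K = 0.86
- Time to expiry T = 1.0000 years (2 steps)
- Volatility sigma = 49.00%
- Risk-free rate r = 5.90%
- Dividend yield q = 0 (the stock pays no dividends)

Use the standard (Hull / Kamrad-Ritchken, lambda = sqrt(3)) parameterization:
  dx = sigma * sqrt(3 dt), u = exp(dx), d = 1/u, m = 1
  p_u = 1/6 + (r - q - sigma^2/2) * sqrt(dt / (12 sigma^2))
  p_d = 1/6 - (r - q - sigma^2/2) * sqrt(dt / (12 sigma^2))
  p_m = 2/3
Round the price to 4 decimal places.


dt = T/N = 0.500000; dx = sigma*sqrt(3*dt) = 0.600125
u = exp(dx) = 1.822347; d = 1/u = 0.548743
p_u = 0.141234, p_m = 0.666667, p_d = 0.192099
Discount per step: exp(-r*dt) = 0.970931
Stock lattice S(k, j) with j the centered position index:
  k=0: S(0,+0) = 0.9500
  k=1: S(1,-1) = 0.5213; S(1,+0) = 0.9500; S(1,+1) = 1.7312
  k=2: S(2,-2) = 0.2861; S(2,-1) = 0.5213; S(2,+0) = 0.9500; S(2,+1) = 1.7312; S(2,+2) = 3.1549
Terminal payoffs V(N, j) = max(S_T - K, 0):
  V(2,-2) = 0.000000; V(2,-1) = 0.000000; V(2,+0) = 0.090000; V(2,+1) = 0.871229; V(2,+2) = 2.294900
Backward induction: V(k, j) = exp(-r*dt) * [p_u * V(k+1, j+1) + p_m * V(k+1, j) + p_d * V(k+1, j-1)]
  V(1,-1) = exp(-r*dt) * [p_u*0.090000 + p_m*0.000000 + p_d*0.000000] = 0.012342
  V(1,+0) = exp(-r*dt) * [p_u*0.871229 + p_m*0.090000 + p_d*0.000000] = 0.177727
  V(1,+1) = exp(-r*dt) * [p_u*2.294900 + p_m*0.871229 + p_d*0.090000] = 0.895419
  V(0,+0) = exp(-r*dt) * [p_u*0.895419 + p_m*0.177727 + p_d*0.012342] = 0.240130

Answer: Price = V(0,0) = 0.2401


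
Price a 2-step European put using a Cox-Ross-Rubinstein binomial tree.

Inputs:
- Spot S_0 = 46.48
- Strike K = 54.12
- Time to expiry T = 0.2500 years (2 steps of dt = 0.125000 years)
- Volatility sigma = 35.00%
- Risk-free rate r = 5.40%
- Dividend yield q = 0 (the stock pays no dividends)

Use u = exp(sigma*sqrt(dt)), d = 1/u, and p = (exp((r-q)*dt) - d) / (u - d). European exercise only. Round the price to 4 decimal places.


Answer: Price = V(0,0) = 8.2299

Derivation:
dt = T/N = 0.125000
u = exp(sigma*sqrt(dt)) = 1.131726; d = 1/u = 0.883606
p = (exp((r-q)*dt) - d) / (u - d) = 0.496400
Discount per step: exp(-r*dt) = 0.993273
Stock lattice S(k, i) with i counting down-moves:
  k=0: S(0,0) = 46.4800
  k=1: S(1,0) = 52.6026; S(1,1) = 41.0700
  k=2: S(2,0) = 59.5317; S(2,1) = 46.4800; S(2,2) = 36.2897
Terminal payoffs V(N, i) = max(K - S_T, 0):
  V(2,0) = 0.000000; V(2,1) = 7.640000; V(2,2) = 17.830272
Backward induction: V(k, i) = exp(-r*dt) * [p * V(k+1, i) + (1-p) * V(k+1, i+1)].
  V(1,0) = exp(-r*dt) * [p*0.000000 + (1-p)*7.640000] = 3.821620
  V(1,1) = exp(-r*dt) * [p*7.640000 + (1-p)*17.830272] = 12.685900
  V(0,0) = exp(-r*dt) * [p*3.821620 + (1-p)*12.685900] = 8.229930


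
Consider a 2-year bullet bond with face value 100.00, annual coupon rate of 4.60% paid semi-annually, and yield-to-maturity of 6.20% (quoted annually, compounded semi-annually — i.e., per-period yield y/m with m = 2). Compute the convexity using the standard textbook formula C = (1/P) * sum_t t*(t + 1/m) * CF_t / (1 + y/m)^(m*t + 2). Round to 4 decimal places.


Answer: Convexity = 4.4924

Derivation:
Coupon per period c = face * coupon_rate / m = 2.300000
Periods per year m = 2; per-period yield y/m = 0.031000
Number of cashflows N = 4
Cashflows (t years, CF_t, discount factor 1/(1+y/m)^(m*t), PV):
  t = 0.5000: CF_t = 2.300000, DF = 0.969932, PV = 2.230844
  t = 1.0000: CF_t = 2.300000, DF = 0.940768, PV = 2.163767
  t = 1.5000: CF_t = 2.300000, DF = 0.912481, PV = 2.098707
  t = 2.0000: CF_t = 102.300000, DF = 0.885045, PV = 90.540101
Price P = sum_t PV_t = 97.033419
Convexity numerator sum_t t*(t + 1/m) * CF_t / (1+y/m)^(m*t + 2):
  t = 0.5000: term = 1.049354
  t = 1.0000: term = 3.053405
  t = 1.5000: term = 5.923191
  t = 2.0000: term = 425.886277
Convexity = (1/P) * sum = 435.912227 / 97.033419 = 4.492393


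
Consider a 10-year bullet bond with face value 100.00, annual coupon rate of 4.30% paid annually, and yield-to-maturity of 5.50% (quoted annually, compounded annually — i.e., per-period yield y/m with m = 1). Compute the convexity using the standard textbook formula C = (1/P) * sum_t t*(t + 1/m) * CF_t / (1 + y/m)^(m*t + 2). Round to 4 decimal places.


Answer: Convexity = 76.0341

Derivation:
Coupon per period c = face * coupon_rate / m = 4.300000
Periods per year m = 1; per-period yield y/m = 0.055000
Number of cashflows N = 10
Cashflows (t years, CF_t, discount factor 1/(1+y/m)^(m*t), PV):
  t = 1.0000: CF_t = 4.300000, DF = 0.947867, PV = 4.075829
  t = 2.0000: CF_t = 4.300000, DF = 0.898452, PV = 3.863345
  t = 3.0000: CF_t = 4.300000, DF = 0.851614, PV = 3.661939
  t = 4.0000: CF_t = 4.300000, DF = 0.807217, PV = 3.471032
  t = 5.0000: CF_t = 4.300000, DF = 0.765134, PV = 3.290078
  t = 6.0000: CF_t = 4.300000, DF = 0.725246, PV = 3.118557
  t = 7.0000: CF_t = 4.300000, DF = 0.687437, PV = 2.955978
  t = 8.0000: CF_t = 4.300000, DF = 0.651599, PV = 2.801875
  t = 9.0000: CF_t = 4.300000, DF = 0.617629, PV = 2.655806
  t = 10.0000: CF_t = 104.300000, DF = 0.585431, PV = 61.060409
Price P = sum_t PV_t = 90.954849
Convexity numerator sum_t t*(t + 1/m) * CF_t / (1+y/m)^(m*t + 2):
  t = 1.0000: term = 7.323878
  t = 2.0000: term = 20.826192
  t = 3.0000: term = 39.480933
  t = 4.0000: term = 62.371142
  t = 5.0000: term = 88.679348
  t = 6.0000: term = 117.678756
  t = 7.0000: term = 148.725126
  t = 8.0000: term = 181.249307
  t = 9.0000: term = 214.750364
  t = 10.0000: term = 6034.585960
Convexity = (1/P) * sum = 6915.671006 / 90.954849 = 76.034110


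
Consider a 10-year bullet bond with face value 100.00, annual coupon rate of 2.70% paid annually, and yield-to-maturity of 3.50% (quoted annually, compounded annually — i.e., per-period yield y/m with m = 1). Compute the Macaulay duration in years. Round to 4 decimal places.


Coupon per period c = face * coupon_rate / m = 2.700000
Periods per year m = 1; per-period yield y/m = 0.035000
Number of cashflows N = 10
Cashflows (t years, CF_t, discount factor 1/(1+y/m)^(m*t), PV):
  t = 1.0000: CF_t = 2.700000, DF = 0.966184, PV = 2.608696
  t = 2.0000: CF_t = 2.700000, DF = 0.933511, PV = 2.520479
  t = 3.0000: CF_t = 2.700000, DF = 0.901943, PV = 2.435245
  t = 4.0000: CF_t = 2.700000, DF = 0.871442, PV = 2.352894
  t = 5.0000: CF_t = 2.700000, DF = 0.841973, PV = 2.273328
  t = 6.0000: CF_t = 2.700000, DF = 0.813501, PV = 2.196452
  t = 7.0000: CF_t = 2.700000, DF = 0.785991, PV = 2.122176
  t = 8.0000: CF_t = 2.700000, DF = 0.759412, PV = 2.050411
  t = 9.0000: CF_t = 2.700000, DF = 0.733731, PV = 1.981074
  t = 10.0000: CF_t = 102.700000, DF = 0.708919, PV = 72.805962
Price P = sum_t PV_t = 93.346716
Macaulay numerator sum_t t * PV_t:
  t * PV_t at t = 1.0000: 2.608696
  t * PV_t at t = 2.0000: 5.040958
  t * PV_t at t = 3.0000: 7.305736
  t * PV_t at t = 4.0000: 9.411576
  t * PV_t at t = 5.0000: 11.366638
  t * PV_t at t = 6.0000: 13.178710
  t * PV_t at t = 7.0000: 14.855229
  t * PV_t at t = 8.0000: 16.403290
  t * PV_t at t = 9.0000: 17.829663
  t * PV_t at t = 10.0000: 728.059622
Macaulay duration D = (sum_t t * PV_t) / P = 826.060117 / 93.346716 = 8.849375

Answer: Macaulay duration = 8.8494 years


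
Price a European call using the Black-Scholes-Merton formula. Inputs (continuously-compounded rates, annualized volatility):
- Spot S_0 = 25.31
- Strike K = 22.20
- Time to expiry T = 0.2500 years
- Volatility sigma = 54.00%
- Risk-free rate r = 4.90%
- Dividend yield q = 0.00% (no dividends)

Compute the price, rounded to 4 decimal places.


d1 = (ln(S/K) + (r - q + 0.5*sigma^2) * T) / (sigma * sqrt(T)) = 0.66595291
d2 = d1 - sigma * sqrt(T) = 0.39595291
exp(-rT) = 0.98782473; exp(-qT) = 1.00000000
C = S_0 * exp(-qT) * N(d1) - K * exp(-rT) * N(d2)
N(d1) = 0.74727940; N(d2) = 0.65393012
C = 25.3100 * 1.00000000 * 0.74727940 - 22.2000 * 0.98782473 * 0.65393012 = 4.5731

Answer: Price = 4.5731


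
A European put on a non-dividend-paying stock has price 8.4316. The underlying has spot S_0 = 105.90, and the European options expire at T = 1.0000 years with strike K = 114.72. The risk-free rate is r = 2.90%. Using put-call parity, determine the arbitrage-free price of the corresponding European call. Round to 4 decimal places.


Put-call parity: C - P = S_0 * exp(-qT) - K * exp(-rT).
S_0 * exp(-qT) = 105.9000 * 1.00000000 = 105.90000000
K * exp(-rT) = 114.7200 * 0.97141646 = 111.44089680
C = P + S*exp(-qT) - K*exp(-rT)
C = 8.4316 + 105.90000000 - 111.44089680 = 2.8907

Answer: Call price = 2.8907


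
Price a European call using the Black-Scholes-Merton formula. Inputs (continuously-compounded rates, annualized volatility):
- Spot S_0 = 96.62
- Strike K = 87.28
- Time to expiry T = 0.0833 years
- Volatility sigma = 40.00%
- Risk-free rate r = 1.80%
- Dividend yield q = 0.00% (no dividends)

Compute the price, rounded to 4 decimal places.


d1 = (ln(S/K) + (r - q + 0.5*sigma^2) * T) / (sigma * sqrt(T)) = 0.95132709
d2 = d1 - sigma * sqrt(T) = 0.83588013
exp(-rT) = 0.99850172; exp(-qT) = 1.00000000
C = S_0 * exp(-qT) * N(d1) - K * exp(-rT) * N(d2)
N(d1) = 0.82928082; N(d2) = 0.79838883
C = 96.6200 * 1.00000000 * 0.82928082 - 87.2800 * 0.99850172 * 0.79838883 = 10.5461

Answer: Price = 10.5461


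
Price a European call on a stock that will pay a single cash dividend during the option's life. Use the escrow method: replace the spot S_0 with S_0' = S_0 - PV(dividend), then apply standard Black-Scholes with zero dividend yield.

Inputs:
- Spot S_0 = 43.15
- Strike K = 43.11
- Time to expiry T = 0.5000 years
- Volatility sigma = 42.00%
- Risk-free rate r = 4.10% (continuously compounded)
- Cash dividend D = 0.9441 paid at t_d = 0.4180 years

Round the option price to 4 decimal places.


Answer: Price = 4.9783

Derivation:
PV(D) = D * exp(-r * t_d) = 0.9441 * 0.98300802 = 0.92805787
S_0' = S_0 - PV(D) = 43.1500 - 0.92805787 = 42.22194213
d1 = (ln(S_0'/K) + (r + sigma^2/2)*T) / (sigma*sqrt(T)) = 0.14743194
d2 = d1 - sigma*sqrt(T) = -0.14955291
exp(-rT) = 0.97970870
N(d1) = 0.55860445; N(d2) = 0.44055868
C = S_0' * N(d1) - K * exp(-rT) * N(d2) = 42.22194213 * 0.55860445 - 43.1100 * 0.97970870 * 0.44055868 = 4.9783


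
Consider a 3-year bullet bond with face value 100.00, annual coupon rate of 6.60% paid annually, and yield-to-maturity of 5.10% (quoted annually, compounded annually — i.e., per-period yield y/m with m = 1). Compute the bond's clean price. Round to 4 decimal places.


Coupon per period c = face * coupon_rate / m = 6.600000
Periods per year m = 1; per-period yield y/m = 0.051000
Number of cashflows N = 3
Cashflows (t years, CF_t, discount factor 1/(1+y/m)^(m*t), PV):
  t = 1.0000: CF_t = 6.600000, DF = 0.951475, PV = 6.279734
  t = 2.0000: CF_t = 6.600000, DF = 0.905304, PV = 5.975008
  t = 3.0000: CF_t = 106.600000, DF = 0.861374, PV = 91.822488
Price P = sum_t PV_t = 104.077230

Answer: Price = 104.0772


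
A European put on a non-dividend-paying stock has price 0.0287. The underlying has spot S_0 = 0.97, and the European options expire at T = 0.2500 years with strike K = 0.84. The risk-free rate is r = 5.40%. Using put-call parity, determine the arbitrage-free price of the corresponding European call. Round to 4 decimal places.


Answer: Call price = 0.1700

Derivation:
Put-call parity: C - P = S_0 * exp(-qT) - K * exp(-rT).
S_0 * exp(-qT) = 0.9700 * 1.00000000 = 0.97000000
K * exp(-rT) = 0.8400 * 0.98659072 = 0.82873620
C = P + S*exp(-qT) - K*exp(-rT)
C = 0.0287 + 0.97000000 - 0.82873620 = 0.1700


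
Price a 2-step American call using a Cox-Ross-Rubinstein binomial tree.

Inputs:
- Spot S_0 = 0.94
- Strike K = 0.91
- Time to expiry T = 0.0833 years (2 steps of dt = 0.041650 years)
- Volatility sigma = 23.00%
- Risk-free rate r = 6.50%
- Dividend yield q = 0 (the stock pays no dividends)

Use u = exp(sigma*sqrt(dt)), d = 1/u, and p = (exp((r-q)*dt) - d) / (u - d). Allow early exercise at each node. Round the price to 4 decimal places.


Answer: Price = V(0,0) = 0.0475

Derivation:
dt = T/N = 0.041650
u = exp(sigma*sqrt(dt)) = 1.048058; d = 1/u = 0.954145
p = (exp((r-q)*dt) - d) / (u - d) = 0.517134
Discount per step: exp(-r*dt) = 0.997296
Stock lattice S(k, i) with i counting down-moves:
  k=0: S(0,0) = 0.9400
  k=1: S(1,0) = 0.9852; S(1,1) = 0.8969
  k=2: S(2,0) = 1.0325; S(2,1) = 0.9400; S(2,2) = 0.8558
Terminal payoffs V(N, i) = max(S_T - K, 0):
  V(2,0) = 0.122521; V(2,1) = 0.030000; V(2,2) = 0.000000
Backward induction: V(k, i) = exp(-r*dt) * [p * V(k+1, i) + (1-p) * V(k+1, i+1)]; then take max(V_cont, immediate exercise) for American.
  V(1,0) = exp(-r*dt) * [p*0.122521 + (1-p)*0.030000] = 0.077635; exercise = 0.075175; V(1,0) = max -> 0.077635
  V(1,1) = exp(-r*dt) * [p*0.030000 + (1-p)*0.000000] = 0.015472; exercise = 0.000000; V(1,1) = max -> 0.015472
  V(0,0) = exp(-r*dt) * [p*0.077635 + (1-p)*0.015472] = 0.047490; exercise = 0.030000; V(0,0) = max -> 0.047490


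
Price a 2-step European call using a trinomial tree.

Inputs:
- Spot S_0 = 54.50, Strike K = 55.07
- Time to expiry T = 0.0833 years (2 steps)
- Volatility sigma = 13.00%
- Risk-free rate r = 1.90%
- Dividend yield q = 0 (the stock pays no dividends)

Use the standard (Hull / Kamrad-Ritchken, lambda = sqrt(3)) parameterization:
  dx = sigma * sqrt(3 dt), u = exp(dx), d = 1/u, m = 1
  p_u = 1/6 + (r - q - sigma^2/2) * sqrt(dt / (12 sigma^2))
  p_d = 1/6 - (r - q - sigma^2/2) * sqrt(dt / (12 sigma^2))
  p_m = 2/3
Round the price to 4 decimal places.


Answer: Price = V(0,0) = 0.5921

Derivation:
dt = T/N = 0.041650; dx = sigma*sqrt(3*dt) = 0.045953
u = exp(dx) = 1.047025; d = 1/u = 0.955087
p_u = 0.171448, p_m = 0.666667, p_d = 0.161886
Discount per step: exp(-r*dt) = 0.999209
Stock lattice S(k, j) with j the centered position index:
  k=0: S(0,+0) = 54.5000
  k=1: S(1,-1) = 52.0522; S(1,+0) = 54.5000; S(1,+1) = 57.0629
  k=2: S(2,-2) = 49.7144; S(2,-1) = 52.0522; S(2,+0) = 54.5000; S(2,+1) = 57.0629; S(2,+2) = 59.7462
Terminal payoffs V(N, j) = max(S_T - K, 0):
  V(2,-2) = 0.000000; V(2,-1) = 0.000000; V(2,+0) = 0.000000; V(2,+1) = 1.992859; V(2,+2) = 4.676236
Backward induction: V(k, j) = exp(-r*dt) * [p_u * V(k+1, j+1) + p_m * V(k+1, j) + p_d * V(k+1, j-1)]
  V(1,-1) = exp(-r*dt) * [p_u*0.000000 + p_m*0.000000 + p_d*0.000000] = 0.000000
  V(1,+0) = exp(-r*dt) * [p_u*1.992859 + p_m*0.000000 + p_d*0.000000] = 0.341401
  V(1,+1) = exp(-r*dt) * [p_u*4.676236 + p_m*1.992859 + p_d*0.000000] = 2.128618
  V(0,+0) = exp(-r*dt) * [p_u*2.128618 + p_m*0.341401 + p_d*0.000000] = 0.592079


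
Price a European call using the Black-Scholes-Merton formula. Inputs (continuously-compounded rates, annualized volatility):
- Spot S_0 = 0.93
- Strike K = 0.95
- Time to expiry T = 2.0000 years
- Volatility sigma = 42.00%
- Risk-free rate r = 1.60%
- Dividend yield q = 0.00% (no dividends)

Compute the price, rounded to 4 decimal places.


d1 = (ln(S/K) + (r - q + 0.5*sigma^2) * T) / (sigma * sqrt(T)) = 0.31503729
d2 = d1 - sigma * sqrt(T) = -0.27893241
exp(-rT) = 0.96850658; exp(-qT) = 1.00000000
C = S_0 * exp(-qT) * N(d1) - K * exp(-rT) * N(d2)
N(d1) = 0.62363333; N(d2) = 0.39014835
C = 0.9300 * 1.00000000 * 0.62363333 - 0.9500 * 0.96850658 * 0.39014835 = 0.2210

Answer: Price = 0.2210


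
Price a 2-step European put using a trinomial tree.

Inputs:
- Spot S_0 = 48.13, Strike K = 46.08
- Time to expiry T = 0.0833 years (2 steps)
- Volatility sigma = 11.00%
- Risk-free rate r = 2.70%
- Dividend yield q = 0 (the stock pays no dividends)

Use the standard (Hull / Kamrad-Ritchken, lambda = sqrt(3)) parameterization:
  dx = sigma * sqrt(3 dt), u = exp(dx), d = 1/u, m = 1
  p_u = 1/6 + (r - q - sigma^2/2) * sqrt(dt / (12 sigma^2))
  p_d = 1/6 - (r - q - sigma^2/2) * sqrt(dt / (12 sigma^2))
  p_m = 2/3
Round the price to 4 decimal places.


dt = T/N = 0.041650; dx = sigma*sqrt(3*dt) = 0.038883
u = exp(dx) = 1.039649; d = 1/u = 0.961863
p_u = 0.177887, p_m = 0.666667, p_d = 0.155446
Discount per step: exp(-r*dt) = 0.998876
Stock lattice S(k, j) with j the centered position index:
  k=0: S(0,+0) = 48.1300
  k=1: S(1,-1) = 46.2945; S(1,+0) = 48.1300; S(1,+1) = 50.0383
  k=2: S(2,-2) = 44.5289; S(2,-1) = 46.2945; S(2,+0) = 48.1300; S(2,+1) = 50.0383; S(2,+2) = 52.0223
Terminal payoffs V(N, j) = max(K - S_T, 0):
  V(2,-2) = 1.551052; V(2,-1) = 0.000000; V(2,+0) = 0.000000; V(2,+1) = 0.000000; V(2,+2) = 0.000000
Backward induction: V(k, j) = exp(-r*dt) * [p_u * V(k+1, j+1) + p_m * V(k+1, j) + p_d * V(k+1, j-1)]
  V(1,-1) = exp(-r*dt) * [p_u*0.000000 + p_m*0.000000 + p_d*1.551052] = 0.240834
  V(1,+0) = exp(-r*dt) * [p_u*0.000000 + p_m*0.000000 + p_d*0.000000] = 0.000000
  V(1,+1) = exp(-r*dt) * [p_u*0.000000 + p_m*0.000000 + p_d*0.000000] = 0.000000
  V(0,+0) = exp(-r*dt) * [p_u*0.000000 + p_m*0.000000 + p_d*0.240834] = 0.037395

Answer: Price = V(0,0) = 0.0374


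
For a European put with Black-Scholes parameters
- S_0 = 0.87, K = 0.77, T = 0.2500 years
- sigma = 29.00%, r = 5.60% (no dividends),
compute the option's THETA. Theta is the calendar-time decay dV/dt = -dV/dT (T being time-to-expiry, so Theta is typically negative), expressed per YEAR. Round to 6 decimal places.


Answer: Theta = -0.052154

Derivation:
d1 = 1.0111392883; d2 = 0.8661392883
phi(d1) = 0.2392754540; exp(-qT) = 1.0000000000; exp(-rT) = 0.9860975443
Theta = -S*exp(-qT)*phi(d1)*sigma/(2*sqrt(T)) + r*K*exp(-rT)*N(-d2) - q*S*exp(-qT)*N(-d1)
N(-d1) = 0.1559748843; N(-d2) = 0.1932068911; sqrt(T) = 0.5000000000
Term 1 = -0.8700 * 1.0000000000 * 0.2392754540 * 0.2900 / (2 * 0.5000000000) = -0.0603691970
Term 2 = 0.0560 * 0.7700 * 0.9860975443 * 0.1932068911 = 0.0082152587
Term 3 = 0 (no dividend yield, q = 0)
Theta = -0.0603691970 + (0.0082152587) + (0.0000000000) = -0.052154


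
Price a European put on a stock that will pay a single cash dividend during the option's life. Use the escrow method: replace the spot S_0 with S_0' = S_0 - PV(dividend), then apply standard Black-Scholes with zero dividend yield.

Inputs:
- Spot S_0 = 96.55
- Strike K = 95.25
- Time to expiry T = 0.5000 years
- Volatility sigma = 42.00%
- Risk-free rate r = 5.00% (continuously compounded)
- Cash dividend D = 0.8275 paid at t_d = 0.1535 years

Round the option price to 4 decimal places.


Answer: Price = 9.7744

Derivation:
PV(D) = D * exp(-r * t_d) = 0.8275 * 0.99235438 = 0.82117325
S_0' = S_0 - PV(D) = 96.5500 - 0.82117325 = 95.72882675
d1 = (ln(S_0'/K) + (r + sigma^2/2)*T) / (sigma*sqrt(T)) = 0.24955636
d2 = d1 - sigma*sqrt(T) = -0.04742848
exp(-rT) = 0.97530991
N(-d1) = 0.40146522; N(-d2) = 0.51891414
P = K * exp(-rT) * N(-d2) - S_0' * N(-d1) = 95.2500 * 0.97530991 * 0.51891414 - 95.72882675 * 0.40146522 = 9.7744
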